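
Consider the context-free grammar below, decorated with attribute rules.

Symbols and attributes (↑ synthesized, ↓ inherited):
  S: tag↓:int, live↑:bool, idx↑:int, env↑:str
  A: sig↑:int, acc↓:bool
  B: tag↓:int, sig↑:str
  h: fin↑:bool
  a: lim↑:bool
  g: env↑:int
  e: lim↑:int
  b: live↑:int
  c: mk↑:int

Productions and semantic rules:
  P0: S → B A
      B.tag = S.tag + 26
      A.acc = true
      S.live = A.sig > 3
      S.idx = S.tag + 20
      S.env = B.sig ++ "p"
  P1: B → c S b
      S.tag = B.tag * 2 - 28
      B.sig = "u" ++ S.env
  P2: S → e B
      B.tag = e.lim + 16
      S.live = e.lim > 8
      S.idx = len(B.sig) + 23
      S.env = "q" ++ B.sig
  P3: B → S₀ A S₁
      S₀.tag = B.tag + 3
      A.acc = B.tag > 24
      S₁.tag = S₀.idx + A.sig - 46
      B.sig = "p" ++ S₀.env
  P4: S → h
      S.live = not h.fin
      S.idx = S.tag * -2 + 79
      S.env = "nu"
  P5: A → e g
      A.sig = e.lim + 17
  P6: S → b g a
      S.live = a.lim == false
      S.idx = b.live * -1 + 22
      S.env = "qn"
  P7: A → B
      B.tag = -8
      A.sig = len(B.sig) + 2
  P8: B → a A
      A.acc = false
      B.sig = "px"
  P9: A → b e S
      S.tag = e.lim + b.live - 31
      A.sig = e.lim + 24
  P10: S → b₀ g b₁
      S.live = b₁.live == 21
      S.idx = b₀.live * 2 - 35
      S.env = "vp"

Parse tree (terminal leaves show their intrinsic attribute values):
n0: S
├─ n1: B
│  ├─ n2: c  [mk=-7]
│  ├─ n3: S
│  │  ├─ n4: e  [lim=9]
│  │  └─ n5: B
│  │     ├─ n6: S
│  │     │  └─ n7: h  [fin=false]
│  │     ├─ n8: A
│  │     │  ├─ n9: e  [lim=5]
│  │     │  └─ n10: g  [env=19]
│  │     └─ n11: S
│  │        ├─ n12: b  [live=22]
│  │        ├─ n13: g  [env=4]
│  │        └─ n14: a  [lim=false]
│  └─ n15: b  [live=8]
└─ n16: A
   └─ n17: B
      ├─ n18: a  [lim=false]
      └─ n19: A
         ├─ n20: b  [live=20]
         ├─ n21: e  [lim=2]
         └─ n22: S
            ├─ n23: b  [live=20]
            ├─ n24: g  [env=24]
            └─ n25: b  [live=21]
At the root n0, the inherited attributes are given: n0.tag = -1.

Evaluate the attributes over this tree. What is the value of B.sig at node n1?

"uqpnu"

1. n0.tag = -1  [given at root]
2. n1.tag = 25  [S.tag + 26]
3. n2.mk = -7  [terminal]
4. n3.tag = 22  [B.tag * 2 - 28]
5. n4.lim = 9  [terminal]
6. n5.tag = 25  [e.lim + 16]
7. n6.tag = 28  [B.tag + 3]
8. n7.fin = false  [terminal]
9. n6.live = true  [not h.fin]
10. n6.idx = 23  [S.tag * -2 + 79]
11. n6.env = "nu"  ["nu"]
12. n8.acc = true  [B.tag > 24]
13. n9.lim = 5  [terminal]
14. n10.env = 19  [terminal]
15. n8.sig = 22  [e.lim + 17]
16. n11.tag = -1  [S₀.idx + A.sig - 46]
17. n12.live = 22  [terminal]
18. n13.env = 4  [terminal]
19. n14.lim = false  [terminal]
20. n11.live = true  [a.lim == false]
21. n11.idx = 0  [b.live * -1 + 22]
22. n11.env = "qn"  ["qn"]
23. n5.sig = "pnu"  ["p" ++ S₀.env]
24. n3.live = true  [e.lim > 8]
25. n3.idx = 26  [len(B.sig) + 23]
26. n3.env = "qpnu"  ["q" ++ B.sig]
27. n15.live = 8  [terminal]
28. n1.sig = "uqpnu"  ["u" ++ S.env]
29. n16.acc = true  [true]
30. n17.tag = -8  [-8]
31. n18.lim = false  [terminal]
32. n19.acc = false  [false]
33. n20.live = 20  [terminal]
34. n21.lim = 2  [terminal]
35. n22.tag = -9  [e.lim + b.live - 31]
36. n23.live = 20  [terminal]
37. n24.env = 24  [terminal]
38. n25.live = 21  [terminal]
39. n22.live = true  [b₁.live == 21]
40. n22.idx = 5  [b₀.live * 2 - 35]
41. n22.env = "vp"  ["vp"]
42. n19.sig = 26  [e.lim + 24]
43. n17.sig = "px"  ["px"]
44. n16.sig = 4  [len(B.sig) + 2]
45. n0.live = true  [A.sig > 3]
46. n0.idx = 19  [S.tag + 20]
47. n0.env = "uqpnup"  [B.sig ++ "p"]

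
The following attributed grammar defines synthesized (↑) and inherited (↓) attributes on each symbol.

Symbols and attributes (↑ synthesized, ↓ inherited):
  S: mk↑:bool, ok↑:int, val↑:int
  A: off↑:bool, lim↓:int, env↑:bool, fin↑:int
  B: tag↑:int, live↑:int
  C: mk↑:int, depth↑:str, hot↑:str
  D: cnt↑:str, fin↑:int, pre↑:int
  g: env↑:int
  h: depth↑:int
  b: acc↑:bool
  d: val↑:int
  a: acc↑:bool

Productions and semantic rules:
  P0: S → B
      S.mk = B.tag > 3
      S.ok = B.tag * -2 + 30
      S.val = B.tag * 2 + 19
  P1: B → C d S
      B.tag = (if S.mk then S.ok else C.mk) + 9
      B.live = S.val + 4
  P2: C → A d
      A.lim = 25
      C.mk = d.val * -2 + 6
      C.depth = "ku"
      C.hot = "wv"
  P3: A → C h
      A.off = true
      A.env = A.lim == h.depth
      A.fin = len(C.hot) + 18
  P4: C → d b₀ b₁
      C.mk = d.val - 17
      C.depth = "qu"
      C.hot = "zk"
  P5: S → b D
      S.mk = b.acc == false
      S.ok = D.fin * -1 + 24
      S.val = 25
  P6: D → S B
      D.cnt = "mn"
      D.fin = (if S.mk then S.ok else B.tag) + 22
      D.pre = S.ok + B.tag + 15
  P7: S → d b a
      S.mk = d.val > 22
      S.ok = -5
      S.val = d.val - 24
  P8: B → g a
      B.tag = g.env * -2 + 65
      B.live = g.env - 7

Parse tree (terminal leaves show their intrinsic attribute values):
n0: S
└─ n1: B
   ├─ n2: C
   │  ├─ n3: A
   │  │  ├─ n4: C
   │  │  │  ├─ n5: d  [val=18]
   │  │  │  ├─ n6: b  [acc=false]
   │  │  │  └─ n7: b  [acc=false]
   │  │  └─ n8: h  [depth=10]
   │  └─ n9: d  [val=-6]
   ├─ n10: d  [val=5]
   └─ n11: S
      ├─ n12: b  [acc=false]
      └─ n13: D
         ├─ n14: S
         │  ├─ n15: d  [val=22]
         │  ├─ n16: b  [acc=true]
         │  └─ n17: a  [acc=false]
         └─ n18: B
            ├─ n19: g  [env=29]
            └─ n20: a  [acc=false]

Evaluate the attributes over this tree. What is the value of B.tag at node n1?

1. n3.lim = 25  [25]
2. n5.val = 18  [terminal]
3. n6.acc = false  [terminal]
4. n7.acc = false  [terminal]
5. n4.mk = 1  [d.val - 17]
6. n4.depth = "qu"  ["qu"]
7. n4.hot = "zk"  ["zk"]
8. n8.depth = 10  [terminal]
9. n3.off = true  [true]
10. n3.env = false  [A.lim == h.depth]
11. n3.fin = 20  [len(C.hot) + 18]
12. n9.val = -6  [terminal]
13. n2.mk = 18  [d.val * -2 + 6]
14. n2.depth = "ku"  ["ku"]
15. n2.hot = "wv"  ["wv"]
16. n10.val = 5  [terminal]
17. n12.acc = false  [terminal]
18. n15.val = 22  [terminal]
19. n16.acc = true  [terminal]
20. n17.acc = false  [terminal]
21. n14.mk = false  [d.val > 22]
22. n14.ok = -5  [-5]
23. n14.val = -2  [d.val - 24]
24. n19.env = 29  [terminal]
25. n20.acc = false  [terminal]
26. n18.tag = 7  [g.env * -2 + 65]
27. n18.live = 22  [g.env - 7]
28. n13.cnt = "mn"  ["mn"]
29. n13.fin = 29  [(if S.mk then S.ok else B.tag) + 22]
30. n13.pre = 17  [S.ok + B.tag + 15]
31. n11.mk = true  [b.acc == false]
32. n11.ok = -5  [D.fin * -1 + 24]
33. n11.val = 25  [25]
34. n1.tag = 4  [(if S.mk then S.ok else C.mk) + 9]
35. n1.live = 29  [S.val + 4]
36. n0.mk = true  [B.tag > 3]
37. n0.ok = 22  [B.tag * -2 + 30]
38. n0.val = 27  [B.tag * 2 + 19]

4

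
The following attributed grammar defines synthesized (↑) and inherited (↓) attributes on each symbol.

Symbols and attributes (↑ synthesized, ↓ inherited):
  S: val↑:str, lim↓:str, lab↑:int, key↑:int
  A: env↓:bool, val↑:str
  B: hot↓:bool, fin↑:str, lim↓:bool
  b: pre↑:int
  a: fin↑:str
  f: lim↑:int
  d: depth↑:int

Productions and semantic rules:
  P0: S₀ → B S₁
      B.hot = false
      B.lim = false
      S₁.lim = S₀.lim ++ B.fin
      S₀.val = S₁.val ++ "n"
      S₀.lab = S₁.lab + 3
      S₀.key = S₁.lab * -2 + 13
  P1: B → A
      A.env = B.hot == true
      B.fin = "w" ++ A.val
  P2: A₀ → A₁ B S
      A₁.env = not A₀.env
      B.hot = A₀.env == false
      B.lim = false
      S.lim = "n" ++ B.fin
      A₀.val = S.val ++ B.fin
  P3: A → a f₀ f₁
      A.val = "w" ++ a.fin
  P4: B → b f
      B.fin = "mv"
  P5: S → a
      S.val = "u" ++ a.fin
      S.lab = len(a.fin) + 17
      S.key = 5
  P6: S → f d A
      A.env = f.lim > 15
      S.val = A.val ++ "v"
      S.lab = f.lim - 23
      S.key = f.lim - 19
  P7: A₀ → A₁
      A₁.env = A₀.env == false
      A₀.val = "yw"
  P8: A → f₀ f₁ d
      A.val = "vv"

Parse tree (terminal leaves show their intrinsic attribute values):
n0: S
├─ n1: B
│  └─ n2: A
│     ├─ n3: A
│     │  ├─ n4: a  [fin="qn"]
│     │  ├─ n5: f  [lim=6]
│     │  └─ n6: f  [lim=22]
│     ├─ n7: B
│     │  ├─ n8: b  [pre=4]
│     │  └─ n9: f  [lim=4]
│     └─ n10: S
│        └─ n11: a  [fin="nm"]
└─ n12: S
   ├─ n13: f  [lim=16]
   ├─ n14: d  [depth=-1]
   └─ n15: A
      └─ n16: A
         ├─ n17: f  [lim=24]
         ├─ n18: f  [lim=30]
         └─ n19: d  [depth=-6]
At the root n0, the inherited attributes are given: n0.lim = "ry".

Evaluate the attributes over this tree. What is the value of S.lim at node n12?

1. n0.lim = "ry"  [given at root]
2. n1.hot = false  [false]
3. n1.lim = false  [false]
4. n2.env = false  [B.hot == true]
5. n3.env = true  [not A₀.env]
6. n4.fin = "qn"  [terminal]
7. n5.lim = 6  [terminal]
8. n6.lim = 22  [terminal]
9. n3.val = "wqn"  ["w" ++ a.fin]
10. n7.hot = true  [A₀.env == false]
11. n7.lim = false  [false]
12. n8.pre = 4  [terminal]
13. n9.lim = 4  [terminal]
14. n7.fin = "mv"  ["mv"]
15. n10.lim = "nmv"  ["n" ++ B.fin]
16. n11.fin = "nm"  [terminal]
17. n10.val = "unm"  ["u" ++ a.fin]
18. n10.lab = 19  [len(a.fin) + 17]
19. n10.key = 5  [5]
20. n2.val = "unmmv"  [S.val ++ B.fin]
21. n1.fin = "wunmmv"  ["w" ++ A.val]
22. n12.lim = "rywunmmv"  [S₀.lim ++ B.fin]
23. n13.lim = 16  [terminal]
24. n14.depth = -1  [terminal]
25. n15.env = true  [f.lim > 15]
26. n16.env = false  [A₀.env == false]
27. n17.lim = 24  [terminal]
28. n18.lim = 30  [terminal]
29. n19.depth = -6  [terminal]
30. n16.val = "vv"  ["vv"]
31. n15.val = "yw"  ["yw"]
32. n12.val = "ywv"  [A.val ++ "v"]
33. n12.lab = -7  [f.lim - 23]
34. n12.key = -3  [f.lim - 19]
35. n0.val = "ywvn"  [S₁.val ++ "n"]
36. n0.lab = -4  [S₁.lab + 3]
37. n0.key = 27  [S₁.lab * -2 + 13]

"rywunmmv"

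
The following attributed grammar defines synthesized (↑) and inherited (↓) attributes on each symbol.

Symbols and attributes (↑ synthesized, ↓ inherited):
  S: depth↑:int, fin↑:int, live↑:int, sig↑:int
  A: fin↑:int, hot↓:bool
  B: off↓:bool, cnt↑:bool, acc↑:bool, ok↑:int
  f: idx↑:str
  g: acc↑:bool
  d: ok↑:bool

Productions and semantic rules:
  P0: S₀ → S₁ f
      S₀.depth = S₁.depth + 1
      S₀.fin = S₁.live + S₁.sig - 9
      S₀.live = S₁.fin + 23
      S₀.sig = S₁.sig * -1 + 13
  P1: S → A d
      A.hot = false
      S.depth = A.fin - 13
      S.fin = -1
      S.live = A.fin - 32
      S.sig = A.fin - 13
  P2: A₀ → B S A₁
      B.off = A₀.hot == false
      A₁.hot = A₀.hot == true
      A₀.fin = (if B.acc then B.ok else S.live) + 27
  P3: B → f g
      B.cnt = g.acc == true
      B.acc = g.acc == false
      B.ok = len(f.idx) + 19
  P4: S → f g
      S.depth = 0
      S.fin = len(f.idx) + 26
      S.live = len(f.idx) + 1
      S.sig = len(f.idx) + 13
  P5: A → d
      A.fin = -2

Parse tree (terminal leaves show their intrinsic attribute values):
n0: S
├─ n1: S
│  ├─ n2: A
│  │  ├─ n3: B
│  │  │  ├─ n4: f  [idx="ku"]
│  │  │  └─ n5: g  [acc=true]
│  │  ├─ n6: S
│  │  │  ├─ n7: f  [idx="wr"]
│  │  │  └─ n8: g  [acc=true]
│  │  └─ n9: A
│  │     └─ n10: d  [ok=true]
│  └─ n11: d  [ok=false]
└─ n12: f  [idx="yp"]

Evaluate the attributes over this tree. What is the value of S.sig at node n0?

1. n2.hot = false  [false]
2. n3.off = true  [A₀.hot == false]
3. n4.idx = "ku"  [terminal]
4. n5.acc = true  [terminal]
5. n3.cnt = true  [g.acc == true]
6. n3.acc = false  [g.acc == false]
7. n3.ok = 21  [len(f.idx) + 19]
8. n7.idx = "wr"  [terminal]
9. n8.acc = true  [terminal]
10. n6.depth = 0  [0]
11. n6.fin = 28  [len(f.idx) + 26]
12. n6.live = 3  [len(f.idx) + 1]
13. n6.sig = 15  [len(f.idx) + 13]
14. n9.hot = false  [A₀.hot == true]
15. n10.ok = true  [terminal]
16. n9.fin = -2  [-2]
17. n2.fin = 30  [(if B.acc then B.ok else S.live) + 27]
18. n11.ok = false  [terminal]
19. n1.depth = 17  [A.fin - 13]
20. n1.fin = -1  [-1]
21. n1.live = -2  [A.fin - 32]
22. n1.sig = 17  [A.fin - 13]
23. n12.idx = "yp"  [terminal]
24. n0.depth = 18  [S₁.depth + 1]
25. n0.fin = 6  [S₁.live + S₁.sig - 9]
26. n0.live = 22  [S₁.fin + 23]
27. n0.sig = -4  [S₁.sig * -1 + 13]

-4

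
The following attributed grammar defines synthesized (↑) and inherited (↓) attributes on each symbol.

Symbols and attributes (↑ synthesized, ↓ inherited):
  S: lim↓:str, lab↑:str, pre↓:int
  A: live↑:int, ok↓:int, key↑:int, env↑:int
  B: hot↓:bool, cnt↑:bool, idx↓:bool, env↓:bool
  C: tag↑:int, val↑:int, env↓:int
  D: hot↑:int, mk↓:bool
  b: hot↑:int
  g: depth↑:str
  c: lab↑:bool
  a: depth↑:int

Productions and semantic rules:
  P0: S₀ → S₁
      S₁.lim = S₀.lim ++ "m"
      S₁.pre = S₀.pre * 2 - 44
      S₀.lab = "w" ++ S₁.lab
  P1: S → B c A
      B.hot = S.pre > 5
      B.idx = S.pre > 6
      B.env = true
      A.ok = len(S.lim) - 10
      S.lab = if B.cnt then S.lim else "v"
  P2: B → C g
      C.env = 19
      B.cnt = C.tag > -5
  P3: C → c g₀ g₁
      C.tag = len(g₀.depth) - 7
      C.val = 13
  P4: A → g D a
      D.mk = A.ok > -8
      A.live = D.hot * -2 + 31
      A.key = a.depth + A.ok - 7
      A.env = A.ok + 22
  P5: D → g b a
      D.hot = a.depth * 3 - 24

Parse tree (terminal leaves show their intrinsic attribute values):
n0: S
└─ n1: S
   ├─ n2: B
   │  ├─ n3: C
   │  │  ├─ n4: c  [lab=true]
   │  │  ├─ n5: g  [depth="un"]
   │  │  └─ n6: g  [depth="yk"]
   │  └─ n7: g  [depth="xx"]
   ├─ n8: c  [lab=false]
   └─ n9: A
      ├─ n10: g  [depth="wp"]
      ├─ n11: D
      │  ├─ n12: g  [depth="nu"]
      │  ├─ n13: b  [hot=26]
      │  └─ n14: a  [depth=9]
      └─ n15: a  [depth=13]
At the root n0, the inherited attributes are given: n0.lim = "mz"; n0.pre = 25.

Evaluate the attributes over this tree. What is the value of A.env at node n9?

15

1. n0.lim = "mz"  [given at root]
2. n0.pre = 25  [given at root]
3. n1.lim = "mzm"  [S₀.lim ++ "m"]
4. n1.pre = 6  [S₀.pre * 2 - 44]
5. n2.hot = true  [S.pre > 5]
6. n2.idx = false  [S.pre > 6]
7. n2.env = true  [true]
8. n3.env = 19  [19]
9. n4.lab = true  [terminal]
10. n5.depth = "un"  [terminal]
11. n6.depth = "yk"  [terminal]
12. n3.tag = -5  [len(g₀.depth) - 7]
13. n3.val = 13  [13]
14. n7.depth = "xx"  [terminal]
15. n2.cnt = false  [C.tag > -5]
16. n8.lab = false  [terminal]
17. n9.ok = -7  [len(S.lim) - 10]
18. n10.depth = "wp"  [terminal]
19. n11.mk = true  [A.ok > -8]
20. n12.depth = "nu"  [terminal]
21. n13.hot = 26  [terminal]
22. n14.depth = 9  [terminal]
23. n11.hot = 3  [a.depth * 3 - 24]
24. n15.depth = 13  [terminal]
25. n9.live = 25  [D.hot * -2 + 31]
26. n9.key = -1  [a.depth + A.ok - 7]
27. n9.env = 15  [A.ok + 22]
28. n1.lab = "v"  [if B.cnt then S.lim else "v"]
29. n0.lab = "wv"  ["w" ++ S₁.lab]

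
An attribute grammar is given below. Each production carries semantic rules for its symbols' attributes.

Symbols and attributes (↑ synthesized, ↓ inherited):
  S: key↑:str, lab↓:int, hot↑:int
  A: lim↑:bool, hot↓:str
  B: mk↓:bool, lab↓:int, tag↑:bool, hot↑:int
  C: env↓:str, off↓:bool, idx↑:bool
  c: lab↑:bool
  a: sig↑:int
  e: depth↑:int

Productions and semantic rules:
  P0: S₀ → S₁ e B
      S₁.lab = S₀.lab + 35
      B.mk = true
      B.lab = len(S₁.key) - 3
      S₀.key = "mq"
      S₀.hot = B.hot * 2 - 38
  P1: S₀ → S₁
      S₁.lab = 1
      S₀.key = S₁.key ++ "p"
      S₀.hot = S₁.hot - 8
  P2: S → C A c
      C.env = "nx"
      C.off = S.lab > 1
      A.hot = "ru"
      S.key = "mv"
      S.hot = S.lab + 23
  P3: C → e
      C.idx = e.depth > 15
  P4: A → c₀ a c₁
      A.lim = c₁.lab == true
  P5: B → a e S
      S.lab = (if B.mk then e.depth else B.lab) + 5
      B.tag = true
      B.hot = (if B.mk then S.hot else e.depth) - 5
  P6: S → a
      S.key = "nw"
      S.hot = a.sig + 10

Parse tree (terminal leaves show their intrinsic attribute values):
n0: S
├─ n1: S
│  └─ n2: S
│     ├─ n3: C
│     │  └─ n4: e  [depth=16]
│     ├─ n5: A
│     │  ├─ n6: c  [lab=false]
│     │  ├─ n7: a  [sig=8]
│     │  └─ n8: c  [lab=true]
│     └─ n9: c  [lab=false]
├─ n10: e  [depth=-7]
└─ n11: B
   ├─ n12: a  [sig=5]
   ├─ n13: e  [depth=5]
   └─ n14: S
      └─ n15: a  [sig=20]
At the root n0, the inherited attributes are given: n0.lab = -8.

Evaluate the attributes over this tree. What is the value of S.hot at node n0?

12

1. n0.lab = -8  [given at root]
2. n1.lab = 27  [S₀.lab + 35]
3. n2.lab = 1  [1]
4. n3.env = "nx"  ["nx"]
5. n3.off = false  [S.lab > 1]
6. n4.depth = 16  [terminal]
7. n3.idx = true  [e.depth > 15]
8. n5.hot = "ru"  ["ru"]
9. n6.lab = false  [terminal]
10. n7.sig = 8  [terminal]
11. n8.lab = true  [terminal]
12. n5.lim = true  [c₁.lab == true]
13. n9.lab = false  [terminal]
14. n2.key = "mv"  ["mv"]
15. n2.hot = 24  [S.lab + 23]
16. n1.key = "mvp"  [S₁.key ++ "p"]
17. n1.hot = 16  [S₁.hot - 8]
18. n10.depth = -7  [terminal]
19. n11.mk = true  [true]
20. n11.lab = 0  [len(S₁.key) - 3]
21. n12.sig = 5  [terminal]
22. n13.depth = 5  [terminal]
23. n14.lab = 10  [(if B.mk then e.depth else B.lab) + 5]
24. n15.sig = 20  [terminal]
25. n14.key = "nw"  ["nw"]
26. n14.hot = 30  [a.sig + 10]
27. n11.tag = true  [true]
28. n11.hot = 25  [(if B.mk then S.hot else e.depth) - 5]
29. n0.key = "mq"  ["mq"]
30. n0.hot = 12  [B.hot * 2 - 38]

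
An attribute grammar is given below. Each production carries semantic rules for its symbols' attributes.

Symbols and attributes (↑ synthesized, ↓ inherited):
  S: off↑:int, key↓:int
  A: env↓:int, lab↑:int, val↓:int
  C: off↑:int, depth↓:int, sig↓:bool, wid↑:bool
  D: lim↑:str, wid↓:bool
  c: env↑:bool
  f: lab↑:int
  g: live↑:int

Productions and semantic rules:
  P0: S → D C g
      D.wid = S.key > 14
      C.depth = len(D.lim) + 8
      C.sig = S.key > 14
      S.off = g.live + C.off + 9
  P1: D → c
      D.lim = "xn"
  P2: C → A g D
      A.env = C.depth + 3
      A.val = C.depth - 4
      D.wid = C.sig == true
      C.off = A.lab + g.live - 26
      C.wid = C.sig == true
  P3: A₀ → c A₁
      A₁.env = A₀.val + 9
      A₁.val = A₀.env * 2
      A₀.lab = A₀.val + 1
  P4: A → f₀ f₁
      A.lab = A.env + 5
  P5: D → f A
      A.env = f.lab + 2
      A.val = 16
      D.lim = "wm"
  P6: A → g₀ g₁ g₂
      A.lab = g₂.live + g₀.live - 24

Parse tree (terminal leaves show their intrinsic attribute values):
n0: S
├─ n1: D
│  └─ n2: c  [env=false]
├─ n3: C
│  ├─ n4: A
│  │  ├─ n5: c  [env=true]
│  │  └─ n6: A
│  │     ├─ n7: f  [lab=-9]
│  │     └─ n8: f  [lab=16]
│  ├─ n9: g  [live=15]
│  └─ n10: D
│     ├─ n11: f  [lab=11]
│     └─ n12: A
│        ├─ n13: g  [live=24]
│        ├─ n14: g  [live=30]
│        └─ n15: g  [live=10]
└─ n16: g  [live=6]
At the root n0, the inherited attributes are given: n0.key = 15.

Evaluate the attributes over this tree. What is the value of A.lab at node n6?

20

1. n0.key = 15  [given at root]
2. n1.wid = true  [S.key > 14]
3. n2.env = false  [terminal]
4. n1.lim = "xn"  ["xn"]
5. n3.depth = 10  [len(D.lim) + 8]
6. n3.sig = true  [S.key > 14]
7. n4.env = 13  [C.depth + 3]
8. n4.val = 6  [C.depth - 4]
9. n5.env = true  [terminal]
10. n6.env = 15  [A₀.val + 9]
11. n6.val = 26  [A₀.env * 2]
12. n7.lab = -9  [terminal]
13. n8.lab = 16  [terminal]
14. n6.lab = 20  [A.env + 5]
15. n4.lab = 7  [A₀.val + 1]
16. n9.live = 15  [terminal]
17. n10.wid = true  [C.sig == true]
18. n11.lab = 11  [terminal]
19. n12.env = 13  [f.lab + 2]
20. n12.val = 16  [16]
21. n13.live = 24  [terminal]
22. n14.live = 30  [terminal]
23. n15.live = 10  [terminal]
24. n12.lab = 10  [g₂.live + g₀.live - 24]
25. n10.lim = "wm"  ["wm"]
26. n3.off = -4  [A.lab + g.live - 26]
27. n3.wid = true  [C.sig == true]
28. n16.live = 6  [terminal]
29. n0.off = 11  [g.live + C.off + 9]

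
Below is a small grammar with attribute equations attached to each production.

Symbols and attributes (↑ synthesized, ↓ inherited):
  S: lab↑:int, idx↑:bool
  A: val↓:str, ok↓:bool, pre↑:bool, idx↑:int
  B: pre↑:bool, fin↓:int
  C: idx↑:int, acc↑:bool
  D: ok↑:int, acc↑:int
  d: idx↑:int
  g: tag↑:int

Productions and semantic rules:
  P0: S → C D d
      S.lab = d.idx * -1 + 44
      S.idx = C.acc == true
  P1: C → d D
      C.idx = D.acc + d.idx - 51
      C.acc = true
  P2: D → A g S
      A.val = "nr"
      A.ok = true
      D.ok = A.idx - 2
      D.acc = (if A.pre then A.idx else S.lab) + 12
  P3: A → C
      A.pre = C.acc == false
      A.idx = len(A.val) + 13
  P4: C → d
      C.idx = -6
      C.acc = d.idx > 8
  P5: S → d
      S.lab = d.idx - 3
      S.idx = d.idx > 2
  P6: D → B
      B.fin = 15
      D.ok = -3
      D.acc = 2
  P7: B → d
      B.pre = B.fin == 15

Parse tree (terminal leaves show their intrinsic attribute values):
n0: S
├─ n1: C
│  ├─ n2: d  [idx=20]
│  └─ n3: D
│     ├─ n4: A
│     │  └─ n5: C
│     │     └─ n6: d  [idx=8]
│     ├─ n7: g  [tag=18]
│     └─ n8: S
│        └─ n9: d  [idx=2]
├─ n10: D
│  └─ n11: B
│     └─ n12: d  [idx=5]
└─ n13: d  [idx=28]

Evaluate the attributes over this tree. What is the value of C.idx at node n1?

1. n2.idx = 20  [terminal]
2. n4.val = "nr"  ["nr"]
3. n4.ok = true  [true]
4. n6.idx = 8  [terminal]
5. n5.idx = -6  [-6]
6. n5.acc = false  [d.idx > 8]
7. n4.pre = true  [C.acc == false]
8. n4.idx = 15  [len(A.val) + 13]
9. n7.tag = 18  [terminal]
10. n9.idx = 2  [terminal]
11. n8.lab = -1  [d.idx - 3]
12. n8.idx = false  [d.idx > 2]
13. n3.ok = 13  [A.idx - 2]
14. n3.acc = 27  [(if A.pre then A.idx else S.lab) + 12]
15. n1.idx = -4  [D.acc + d.idx - 51]
16. n1.acc = true  [true]
17. n11.fin = 15  [15]
18. n12.idx = 5  [terminal]
19. n11.pre = true  [B.fin == 15]
20. n10.ok = -3  [-3]
21. n10.acc = 2  [2]
22. n13.idx = 28  [terminal]
23. n0.lab = 16  [d.idx * -1 + 44]
24. n0.idx = true  [C.acc == true]

-4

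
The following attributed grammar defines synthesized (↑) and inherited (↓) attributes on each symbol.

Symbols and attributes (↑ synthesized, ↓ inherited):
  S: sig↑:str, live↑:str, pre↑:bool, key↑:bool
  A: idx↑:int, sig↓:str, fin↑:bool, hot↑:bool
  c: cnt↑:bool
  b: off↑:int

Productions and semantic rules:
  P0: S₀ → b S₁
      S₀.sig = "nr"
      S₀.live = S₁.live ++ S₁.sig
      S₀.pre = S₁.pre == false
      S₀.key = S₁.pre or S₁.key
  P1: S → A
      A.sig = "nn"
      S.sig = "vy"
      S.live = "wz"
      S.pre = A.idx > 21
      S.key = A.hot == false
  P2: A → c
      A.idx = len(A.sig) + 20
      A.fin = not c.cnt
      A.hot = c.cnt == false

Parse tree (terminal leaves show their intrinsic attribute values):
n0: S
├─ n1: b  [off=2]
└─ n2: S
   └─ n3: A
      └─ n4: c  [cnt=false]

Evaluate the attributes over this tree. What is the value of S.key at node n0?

true

1. n1.off = 2  [terminal]
2. n3.sig = "nn"  ["nn"]
3. n4.cnt = false  [terminal]
4. n3.idx = 22  [len(A.sig) + 20]
5. n3.fin = true  [not c.cnt]
6. n3.hot = true  [c.cnt == false]
7. n2.sig = "vy"  ["vy"]
8. n2.live = "wz"  ["wz"]
9. n2.pre = true  [A.idx > 21]
10. n2.key = false  [A.hot == false]
11. n0.sig = "nr"  ["nr"]
12. n0.live = "wzvy"  [S₁.live ++ S₁.sig]
13. n0.pre = false  [S₁.pre == false]
14. n0.key = true  [S₁.pre or S₁.key]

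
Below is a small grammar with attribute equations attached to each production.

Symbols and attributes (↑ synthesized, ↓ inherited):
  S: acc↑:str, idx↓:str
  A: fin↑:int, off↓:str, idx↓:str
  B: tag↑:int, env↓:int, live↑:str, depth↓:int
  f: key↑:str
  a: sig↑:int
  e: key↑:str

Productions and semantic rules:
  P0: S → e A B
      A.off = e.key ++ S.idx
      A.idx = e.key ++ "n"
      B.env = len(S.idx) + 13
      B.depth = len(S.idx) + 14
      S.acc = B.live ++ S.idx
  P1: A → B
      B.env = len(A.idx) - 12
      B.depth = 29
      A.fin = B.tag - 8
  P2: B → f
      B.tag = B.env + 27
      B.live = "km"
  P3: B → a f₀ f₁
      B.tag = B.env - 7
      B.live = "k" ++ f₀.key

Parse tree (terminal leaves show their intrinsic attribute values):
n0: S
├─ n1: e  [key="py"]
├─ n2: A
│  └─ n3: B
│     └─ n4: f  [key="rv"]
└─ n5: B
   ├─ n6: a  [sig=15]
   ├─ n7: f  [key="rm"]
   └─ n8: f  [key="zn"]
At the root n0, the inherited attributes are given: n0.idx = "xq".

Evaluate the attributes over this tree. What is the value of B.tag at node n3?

1. n0.idx = "xq"  [given at root]
2. n1.key = "py"  [terminal]
3. n2.off = "pyxq"  [e.key ++ S.idx]
4. n2.idx = "pyn"  [e.key ++ "n"]
5. n3.env = -9  [len(A.idx) - 12]
6. n3.depth = 29  [29]
7. n4.key = "rv"  [terminal]
8. n3.tag = 18  [B.env + 27]
9. n3.live = "km"  ["km"]
10. n2.fin = 10  [B.tag - 8]
11. n5.env = 15  [len(S.idx) + 13]
12. n5.depth = 16  [len(S.idx) + 14]
13. n6.sig = 15  [terminal]
14. n7.key = "rm"  [terminal]
15. n8.key = "zn"  [terminal]
16. n5.tag = 8  [B.env - 7]
17. n5.live = "krm"  ["k" ++ f₀.key]
18. n0.acc = "krmxq"  [B.live ++ S.idx]

18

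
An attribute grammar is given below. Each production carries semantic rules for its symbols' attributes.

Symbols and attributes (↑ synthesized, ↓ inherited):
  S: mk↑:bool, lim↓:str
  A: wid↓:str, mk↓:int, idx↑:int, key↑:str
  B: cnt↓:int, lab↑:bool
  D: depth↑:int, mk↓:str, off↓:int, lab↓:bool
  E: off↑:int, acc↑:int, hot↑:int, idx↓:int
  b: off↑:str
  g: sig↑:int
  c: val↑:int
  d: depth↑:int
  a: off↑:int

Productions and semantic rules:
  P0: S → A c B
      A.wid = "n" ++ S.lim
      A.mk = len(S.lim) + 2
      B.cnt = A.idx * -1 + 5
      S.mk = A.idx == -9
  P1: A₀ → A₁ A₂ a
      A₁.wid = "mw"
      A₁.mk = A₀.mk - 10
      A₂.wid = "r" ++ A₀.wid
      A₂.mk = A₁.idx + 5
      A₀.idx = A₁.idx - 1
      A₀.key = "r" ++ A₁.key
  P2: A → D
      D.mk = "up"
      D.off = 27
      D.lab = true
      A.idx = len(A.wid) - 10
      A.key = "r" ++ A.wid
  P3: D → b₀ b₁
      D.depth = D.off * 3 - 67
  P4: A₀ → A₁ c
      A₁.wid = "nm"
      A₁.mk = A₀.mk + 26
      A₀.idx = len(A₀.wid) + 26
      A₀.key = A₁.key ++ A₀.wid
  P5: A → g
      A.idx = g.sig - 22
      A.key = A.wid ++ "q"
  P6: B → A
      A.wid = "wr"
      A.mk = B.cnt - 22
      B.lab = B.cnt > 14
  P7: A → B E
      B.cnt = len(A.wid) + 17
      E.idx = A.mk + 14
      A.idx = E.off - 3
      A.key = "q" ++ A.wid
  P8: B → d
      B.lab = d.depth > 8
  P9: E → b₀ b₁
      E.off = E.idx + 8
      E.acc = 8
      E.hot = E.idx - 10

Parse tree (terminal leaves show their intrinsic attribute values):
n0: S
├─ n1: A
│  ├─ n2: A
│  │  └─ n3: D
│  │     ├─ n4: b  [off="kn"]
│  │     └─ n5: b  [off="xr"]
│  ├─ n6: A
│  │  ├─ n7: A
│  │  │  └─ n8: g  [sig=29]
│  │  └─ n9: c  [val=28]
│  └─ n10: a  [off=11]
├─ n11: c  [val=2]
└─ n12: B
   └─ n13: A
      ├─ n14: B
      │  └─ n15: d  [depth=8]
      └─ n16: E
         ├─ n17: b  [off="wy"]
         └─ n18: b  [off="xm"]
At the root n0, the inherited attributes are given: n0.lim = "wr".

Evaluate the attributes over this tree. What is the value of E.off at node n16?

14

1. n0.lim = "wr"  [given at root]
2. n1.wid = "nwr"  ["n" ++ S.lim]
3. n1.mk = 4  [len(S.lim) + 2]
4. n2.wid = "mw"  ["mw"]
5. n2.mk = -6  [A₀.mk - 10]
6. n3.mk = "up"  ["up"]
7. n3.off = 27  [27]
8. n3.lab = true  [true]
9. n4.off = "kn"  [terminal]
10. n5.off = "xr"  [terminal]
11. n3.depth = 14  [D.off * 3 - 67]
12. n2.idx = -8  [len(A.wid) - 10]
13. n2.key = "rmw"  ["r" ++ A.wid]
14. n6.wid = "rnwr"  ["r" ++ A₀.wid]
15. n6.mk = -3  [A₁.idx + 5]
16. n7.wid = "nm"  ["nm"]
17. n7.mk = 23  [A₀.mk + 26]
18. n8.sig = 29  [terminal]
19. n7.idx = 7  [g.sig - 22]
20. n7.key = "nmq"  [A.wid ++ "q"]
21. n9.val = 28  [terminal]
22. n6.idx = 30  [len(A₀.wid) + 26]
23. n6.key = "nmqrnwr"  [A₁.key ++ A₀.wid]
24. n10.off = 11  [terminal]
25. n1.idx = -9  [A₁.idx - 1]
26. n1.key = "rrmw"  ["r" ++ A₁.key]
27. n11.val = 2  [terminal]
28. n12.cnt = 14  [A.idx * -1 + 5]
29. n13.wid = "wr"  ["wr"]
30. n13.mk = -8  [B.cnt - 22]
31. n14.cnt = 19  [len(A.wid) + 17]
32. n15.depth = 8  [terminal]
33. n14.lab = false  [d.depth > 8]
34. n16.idx = 6  [A.mk + 14]
35. n17.off = "wy"  [terminal]
36. n18.off = "xm"  [terminal]
37. n16.off = 14  [E.idx + 8]
38. n16.acc = 8  [8]
39. n16.hot = -4  [E.idx - 10]
40. n13.idx = 11  [E.off - 3]
41. n13.key = "qwr"  ["q" ++ A.wid]
42. n12.lab = false  [B.cnt > 14]
43. n0.mk = true  [A.idx == -9]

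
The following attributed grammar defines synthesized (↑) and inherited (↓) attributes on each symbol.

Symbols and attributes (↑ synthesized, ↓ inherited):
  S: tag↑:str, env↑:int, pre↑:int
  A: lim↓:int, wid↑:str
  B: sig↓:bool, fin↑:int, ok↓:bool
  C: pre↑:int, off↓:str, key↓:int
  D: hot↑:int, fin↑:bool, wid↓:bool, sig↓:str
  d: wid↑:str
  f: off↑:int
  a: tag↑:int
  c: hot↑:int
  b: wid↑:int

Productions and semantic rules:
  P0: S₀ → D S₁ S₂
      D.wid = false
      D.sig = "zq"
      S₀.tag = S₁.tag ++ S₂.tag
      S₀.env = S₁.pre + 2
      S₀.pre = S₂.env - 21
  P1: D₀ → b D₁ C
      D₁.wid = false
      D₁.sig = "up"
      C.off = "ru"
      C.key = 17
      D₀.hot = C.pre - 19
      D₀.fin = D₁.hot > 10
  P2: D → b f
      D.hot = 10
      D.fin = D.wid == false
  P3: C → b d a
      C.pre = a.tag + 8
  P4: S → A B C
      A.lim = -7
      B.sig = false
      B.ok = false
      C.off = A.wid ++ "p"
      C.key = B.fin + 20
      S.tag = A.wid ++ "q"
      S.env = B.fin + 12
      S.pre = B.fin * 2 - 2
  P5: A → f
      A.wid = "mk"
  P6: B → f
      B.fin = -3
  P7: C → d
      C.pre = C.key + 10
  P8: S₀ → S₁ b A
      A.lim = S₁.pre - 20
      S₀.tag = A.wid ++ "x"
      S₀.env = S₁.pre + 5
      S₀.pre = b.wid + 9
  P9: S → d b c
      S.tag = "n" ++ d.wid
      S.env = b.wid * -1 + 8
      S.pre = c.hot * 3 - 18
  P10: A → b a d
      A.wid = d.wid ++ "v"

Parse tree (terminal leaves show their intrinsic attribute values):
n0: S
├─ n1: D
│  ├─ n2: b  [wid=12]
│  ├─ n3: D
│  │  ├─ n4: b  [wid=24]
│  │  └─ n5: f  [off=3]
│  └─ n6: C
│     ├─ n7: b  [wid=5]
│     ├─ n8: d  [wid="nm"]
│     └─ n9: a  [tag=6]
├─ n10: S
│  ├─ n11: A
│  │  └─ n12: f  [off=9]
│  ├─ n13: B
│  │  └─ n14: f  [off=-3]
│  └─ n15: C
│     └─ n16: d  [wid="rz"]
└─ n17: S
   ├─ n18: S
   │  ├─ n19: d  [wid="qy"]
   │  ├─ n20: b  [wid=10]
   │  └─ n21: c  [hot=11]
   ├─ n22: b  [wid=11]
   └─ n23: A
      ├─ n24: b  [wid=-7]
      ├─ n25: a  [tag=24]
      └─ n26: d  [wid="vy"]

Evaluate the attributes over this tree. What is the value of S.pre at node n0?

1. n1.wid = false  [false]
2. n1.sig = "zq"  ["zq"]
3. n2.wid = 12  [terminal]
4. n3.wid = false  [false]
5. n3.sig = "up"  ["up"]
6. n4.wid = 24  [terminal]
7. n5.off = 3  [terminal]
8. n3.hot = 10  [10]
9. n3.fin = true  [D.wid == false]
10. n6.off = "ru"  ["ru"]
11. n6.key = 17  [17]
12. n7.wid = 5  [terminal]
13. n8.wid = "nm"  [terminal]
14. n9.tag = 6  [terminal]
15. n6.pre = 14  [a.tag + 8]
16. n1.hot = -5  [C.pre - 19]
17. n1.fin = false  [D₁.hot > 10]
18. n11.lim = -7  [-7]
19. n12.off = 9  [terminal]
20. n11.wid = "mk"  ["mk"]
21. n13.sig = false  [false]
22. n13.ok = false  [false]
23. n14.off = -3  [terminal]
24. n13.fin = -3  [-3]
25. n15.off = "mkp"  [A.wid ++ "p"]
26. n15.key = 17  [B.fin + 20]
27. n16.wid = "rz"  [terminal]
28. n15.pre = 27  [C.key + 10]
29. n10.tag = "mkq"  [A.wid ++ "q"]
30. n10.env = 9  [B.fin + 12]
31. n10.pre = -8  [B.fin * 2 - 2]
32. n19.wid = "qy"  [terminal]
33. n20.wid = 10  [terminal]
34. n21.hot = 11  [terminal]
35. n18.tag = "nqy"  ["n" ++ d.wid]
36. n18.env = -2  [b.wid * -1 + 8]
37. n18.pre = 15  [c.hot * 3 - 18]
38. n22.wid = 11  [terminal]
39. n23.lim = -5  [S₁.pre - 20]
40. n24.wid = -7  [terminal]
41. n25.tag = 24  [terminal]
42. n26.wid = "vy"  [terminal]
43. n23.wid = "vyv"  [d.wid ++ "v"]
44. n17.tag = "vyvx"  [A.wid ++ "x"]
45. n17.env = 20  [S₁.pre + 5]
46. n17.pre = 20  [b.wid + 9]
47. n0.tag = "mkqvyvx"  [S₁.tag ++ S₂.tag]
48. n0.env = -6  [S₁.pre + 2]
49. n0.pre = -1  [S₂.env - 21]

-1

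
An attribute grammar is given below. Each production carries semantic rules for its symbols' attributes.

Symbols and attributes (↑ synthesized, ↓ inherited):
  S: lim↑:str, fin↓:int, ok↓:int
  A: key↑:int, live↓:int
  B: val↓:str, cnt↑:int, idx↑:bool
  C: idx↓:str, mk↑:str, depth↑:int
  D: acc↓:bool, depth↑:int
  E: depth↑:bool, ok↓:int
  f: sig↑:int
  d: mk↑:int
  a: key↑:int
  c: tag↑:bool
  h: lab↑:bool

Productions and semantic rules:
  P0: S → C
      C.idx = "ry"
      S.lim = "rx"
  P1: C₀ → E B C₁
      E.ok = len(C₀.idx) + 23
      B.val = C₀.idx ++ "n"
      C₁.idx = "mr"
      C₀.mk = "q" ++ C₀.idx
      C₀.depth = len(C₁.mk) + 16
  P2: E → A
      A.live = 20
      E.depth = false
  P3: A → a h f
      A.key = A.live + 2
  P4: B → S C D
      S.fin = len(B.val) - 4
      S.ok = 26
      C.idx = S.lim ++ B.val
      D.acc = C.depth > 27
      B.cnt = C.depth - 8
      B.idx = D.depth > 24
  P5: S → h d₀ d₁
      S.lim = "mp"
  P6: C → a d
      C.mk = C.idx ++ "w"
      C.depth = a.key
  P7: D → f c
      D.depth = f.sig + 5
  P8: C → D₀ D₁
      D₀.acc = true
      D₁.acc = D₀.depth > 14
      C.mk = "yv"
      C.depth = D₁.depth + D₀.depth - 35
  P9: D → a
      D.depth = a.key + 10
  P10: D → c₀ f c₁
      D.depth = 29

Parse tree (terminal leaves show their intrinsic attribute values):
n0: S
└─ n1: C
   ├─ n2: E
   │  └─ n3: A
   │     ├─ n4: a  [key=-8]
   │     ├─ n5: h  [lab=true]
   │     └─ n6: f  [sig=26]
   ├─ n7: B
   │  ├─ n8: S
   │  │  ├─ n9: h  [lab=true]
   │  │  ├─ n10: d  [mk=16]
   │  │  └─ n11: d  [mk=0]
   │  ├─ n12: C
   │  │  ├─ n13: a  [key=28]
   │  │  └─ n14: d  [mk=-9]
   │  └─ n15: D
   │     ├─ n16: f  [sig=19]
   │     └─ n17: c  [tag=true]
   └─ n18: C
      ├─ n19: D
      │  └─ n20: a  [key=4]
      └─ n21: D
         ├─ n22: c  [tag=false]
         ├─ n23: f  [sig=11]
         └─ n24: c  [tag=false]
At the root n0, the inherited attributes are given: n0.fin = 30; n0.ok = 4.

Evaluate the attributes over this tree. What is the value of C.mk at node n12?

1. n0.fin = 30  [given at root]
2. n0.ok = 4  [given at root]
3. n1.idx = "ry"  ["ry"]
4. n2.ok = 25  [len(C₀.idx) + 23]
5. n3.live = 20  [20]
6. n4.key = -8  [terminal]
7. n5.lab = true  [terminal]
8. n6.sig = 26  [terminal]
9. n3.key = 22  [A.live + 2]
10. n2.depth = false  [false]
11. n7.val = "ryn"  [C₀.idx ++ "n"]
12. n8.fin = -1  [len(B.val) - 4]
13. n8.ok = 26  [26]
14. n9.lab = true  [terminal]
15. n10.mk = 16  [terminal]
16. n11.mk = 0  [terminal]
17. n8.lim = "mp"  ["mp"]
18. n12.idx = "mpryn"  [S.lim ++ B.val]
19. n13.key = 28  [terminal]
20. n14.mk = -9  [terminal]
21. n12.mk = "mprynw"  [C.idx ++ "w"]
22. n12.depth = 28  [a.key]
23. n15.acc = true  [C.depth > 27]
24. n16.sig = 19  [terminal]
25. n17.tag = true  [terminal]
26. n15.depth = 24  [f.sig + 5]
27. n7.cnt = 20  [C.depth - 8]
28. n7.idx = false  [D.depth > 24]
29. n18.idx = "mr"  ["mr"]
30. n19.acc = true  [true]
31. n20.key = 4  [terminal]
32. n19.depth = 14  [a.key + 10]
33. n21.acc = false  [D₀.depth > 14]
34. n22.tag = false  [terminal]
35. n23.sig = 11  [terminal]
36. n24.tag = false  [terminal]
37. n21.depth = 29  [29]
38. n18.mk = "yv"  ["yv"]
39. n18.depth = 8  [D₁.depth + D₀.depth - 35]
40. n1.mk = "qry"  ["q" ++ C₀.idx]
41. n1.depth = 18  [len(C₁.mk) + 16]
42. n0.lim = "rx"  ["rx"]

"mprynw"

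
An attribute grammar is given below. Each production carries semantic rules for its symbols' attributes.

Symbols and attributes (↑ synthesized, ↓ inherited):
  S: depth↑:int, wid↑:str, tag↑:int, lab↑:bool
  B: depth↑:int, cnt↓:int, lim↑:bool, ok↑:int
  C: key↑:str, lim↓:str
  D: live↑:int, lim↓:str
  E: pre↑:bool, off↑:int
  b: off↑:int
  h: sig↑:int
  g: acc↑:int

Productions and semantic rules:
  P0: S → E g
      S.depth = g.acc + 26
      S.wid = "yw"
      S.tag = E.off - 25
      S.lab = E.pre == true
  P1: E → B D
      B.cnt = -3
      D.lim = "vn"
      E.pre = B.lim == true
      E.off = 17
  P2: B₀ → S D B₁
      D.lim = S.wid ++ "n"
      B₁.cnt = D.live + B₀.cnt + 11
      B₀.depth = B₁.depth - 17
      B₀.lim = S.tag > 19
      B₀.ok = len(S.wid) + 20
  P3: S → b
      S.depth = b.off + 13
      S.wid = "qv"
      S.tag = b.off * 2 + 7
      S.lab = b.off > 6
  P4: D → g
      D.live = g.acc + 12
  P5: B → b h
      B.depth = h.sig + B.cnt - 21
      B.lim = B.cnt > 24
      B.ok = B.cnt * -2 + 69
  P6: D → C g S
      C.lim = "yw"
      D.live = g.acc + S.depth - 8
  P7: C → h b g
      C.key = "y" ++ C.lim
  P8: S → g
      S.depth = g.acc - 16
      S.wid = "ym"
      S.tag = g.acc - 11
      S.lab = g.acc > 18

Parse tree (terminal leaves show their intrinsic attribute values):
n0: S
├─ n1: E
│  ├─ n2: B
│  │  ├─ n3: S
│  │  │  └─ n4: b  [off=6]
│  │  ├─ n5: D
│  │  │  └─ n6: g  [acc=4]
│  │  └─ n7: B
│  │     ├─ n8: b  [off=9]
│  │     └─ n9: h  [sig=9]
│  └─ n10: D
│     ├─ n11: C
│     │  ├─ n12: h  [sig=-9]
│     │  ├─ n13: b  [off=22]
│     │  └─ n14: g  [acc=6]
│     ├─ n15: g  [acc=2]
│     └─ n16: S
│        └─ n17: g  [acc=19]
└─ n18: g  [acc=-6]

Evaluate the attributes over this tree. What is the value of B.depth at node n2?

-5

1. n2.cnt = -3  [-3]
2. n4.off = 6  [terminal]
3. n3.depth = 19  [b.off + 13]
4. n3.wid = "qv"  ["qv"]
5. n3.tag = 19  [b.off * 2 + 7]
6. n3.lab = false  [b.off > 6]
7. n5.lim = "qvn"  [S.wid ++ "n"]
8. n6.acc = 4  [terminal]
9. n5.live = 16  [g.acc + 12]
10. n7.cnt = 24  [D.live + B₀.cnt + 11]
11. n8.off = 9  [terminal]
12. n9.sig = 9  [terminal]
13. n7.depth = 12  [h.sig + B.cnt - 21]
14. n7.lim = false  [B.cnt > 24]
15. n7.ok = 21  [B.cnt * -2 + 69]
16. n2.depth = -5  [B₁.depth - 17]
17. n2.lim = false  [S.tag > 19]
18. n2.ok = 22  [len(S.wid) + 20]
19. n10.lim = "vn"  ["vn"]
20. n11.lim = "yw"  ["yw"]
21. n12.sig = -9  [terminal]
22. n13.off = 22  [terminal]
23. n14.acc = 6  [terminal]
24. n11.key = "yyw"  ["y" ++ C.lim]
25. n15.acc = 2  [terminal]
26. n17.acc = 19  [terminal]
27. n16.depth = 3  [g.acc - 16]
28. n16.wid = "ym"  ["ym"]
29. n16.tag = 8  [g.acc - 11]
30. n16.lab = true  [g.acc > 18]
31. n10.live = -3  [g.acc + S.depth - 8]
32. n1.pre = false  [B.lim == true]
33. n1.off = 17  [17]
34. n18.acc = -6  [terminal]
35. n0.depth = 20  [g.acc + 26]
36. n0.wid = "yw"  ["yw"]
37. n0.tag = -8  [E.off - 25]
38. n0.lab = false  [E.pre == true]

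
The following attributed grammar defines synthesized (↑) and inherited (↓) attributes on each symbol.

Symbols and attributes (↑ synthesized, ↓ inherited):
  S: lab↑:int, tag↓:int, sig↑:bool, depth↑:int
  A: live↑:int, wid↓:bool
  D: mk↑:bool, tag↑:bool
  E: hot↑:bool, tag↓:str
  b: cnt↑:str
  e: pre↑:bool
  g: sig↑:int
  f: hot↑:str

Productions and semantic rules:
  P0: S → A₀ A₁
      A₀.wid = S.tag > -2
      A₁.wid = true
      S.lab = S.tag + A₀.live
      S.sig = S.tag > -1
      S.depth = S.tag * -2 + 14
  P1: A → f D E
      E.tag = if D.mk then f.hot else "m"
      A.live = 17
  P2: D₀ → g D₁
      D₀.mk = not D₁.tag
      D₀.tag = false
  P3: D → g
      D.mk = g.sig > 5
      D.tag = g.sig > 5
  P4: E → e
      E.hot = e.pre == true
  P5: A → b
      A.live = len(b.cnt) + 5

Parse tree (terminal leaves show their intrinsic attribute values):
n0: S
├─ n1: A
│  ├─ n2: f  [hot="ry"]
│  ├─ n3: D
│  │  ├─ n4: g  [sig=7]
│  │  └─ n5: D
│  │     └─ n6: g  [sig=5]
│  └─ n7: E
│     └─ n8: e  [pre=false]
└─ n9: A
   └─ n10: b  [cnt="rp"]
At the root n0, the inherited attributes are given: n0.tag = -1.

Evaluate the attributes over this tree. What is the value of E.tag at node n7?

1. n0.tag = -1  [given at root]
2. n1.wid = true  [S.tag > -2]
3. n2.hot = "ry"  [terminal]
4. n4.sig = 7  [terminal]
5. n6.sig = 5  [terminal]
6. n5.mk = false  [g.sig > 5]
7. n5.tag = false  [g.sig > 5]
8. n3.mk = true  [not D₁.tag]
9. n3.tag = false  [false]
10. n7.tag = "ry"  [if D.mk then f.hot else "m"]
11. n8.pre = false  [terminal]
12. n7.hot = false  [e.pre == true]
13. n1.live = 17  [17]
14. n9.wid = true  [true]
15. n10.cnt = "rp"  [terminal]
16. n9.live = 7  [len(b.cnt) + 5]
17. n0.lab = 16  [S.tag + A₀.live]
18. n0.sig = false  [S.tag > -1]
19. n0.depth = 16  [S.tag * -2 + 14]

"ry"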